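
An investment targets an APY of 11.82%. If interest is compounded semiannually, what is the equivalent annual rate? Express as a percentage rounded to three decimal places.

11.490%

(1 + r/2)^2 − 1 = 0.1182, so 1 + r/2 = 1.1182^(1/2).
r/2 = 0.057450, so r = 0.114900 = 11.490%.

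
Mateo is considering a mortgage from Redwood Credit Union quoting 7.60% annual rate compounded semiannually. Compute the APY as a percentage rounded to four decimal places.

EAR = (1 + 0.0760/2)^2 − 1.
= (1 + 0.038000)^2 − 1 = 1.077444 − 1 = 7.7444%.

7.7444%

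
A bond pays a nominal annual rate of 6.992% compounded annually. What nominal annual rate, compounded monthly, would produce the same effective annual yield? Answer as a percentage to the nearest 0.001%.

Compounded annually, EAR = nominal = 0.069920.
Solve (1 + r/12)^12 = 1.069920: r/12 = 1.069920^(1/12) − 1 = 0.005648, so r = 0.067775 = 6.777%.

6.777%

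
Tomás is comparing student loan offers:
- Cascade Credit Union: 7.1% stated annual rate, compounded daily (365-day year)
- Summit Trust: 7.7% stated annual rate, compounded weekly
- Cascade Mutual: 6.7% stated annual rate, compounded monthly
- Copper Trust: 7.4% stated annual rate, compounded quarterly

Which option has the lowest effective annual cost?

Cascade Credit Union: (1 + 0.071/365)^365 − 1 = 7.357%
Summit Trust: (1 + 0.077/52)^52 − 1 = 7.998%
Cascade Mutual: (1 + 0.067/12)^12 − 1 = 6.910%
Copper Trust: (1 + 0.074/4)^4 − 1 = 7.608%
The lowest effective annual rate is Cascade Mutual at 6.910%.

Cascade Mutual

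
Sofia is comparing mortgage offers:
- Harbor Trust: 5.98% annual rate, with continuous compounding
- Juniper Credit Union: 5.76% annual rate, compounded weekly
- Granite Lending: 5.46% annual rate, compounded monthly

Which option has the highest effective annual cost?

Harbor Trust: e^0.0598 − 1 = 6.162%
Juniper Credit Union: (1 + 0.0576/52)^52 − 1 = 5.926%
Granite Lending: (1 + 0.0546/12)^12 − 1 = 5.599%
The highest effective annual rate is Harbor Trust at 6.162%.

Harbor Trust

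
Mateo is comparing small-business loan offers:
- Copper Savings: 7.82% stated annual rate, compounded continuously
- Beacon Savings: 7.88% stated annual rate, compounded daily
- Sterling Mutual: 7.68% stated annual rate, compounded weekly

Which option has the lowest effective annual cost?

Copper Savings: e^0.0782 − 1 = 8.134%
Beacon Savings: (1 + 0.0788/365)^365 − 1 = 8.198%
Sterling Mutual: (1 + 0.0768/52)^52 − 1 = 7.976%
The lowest effective annual rate is Sterling Mutual at 7.976%.

Sterling Mutual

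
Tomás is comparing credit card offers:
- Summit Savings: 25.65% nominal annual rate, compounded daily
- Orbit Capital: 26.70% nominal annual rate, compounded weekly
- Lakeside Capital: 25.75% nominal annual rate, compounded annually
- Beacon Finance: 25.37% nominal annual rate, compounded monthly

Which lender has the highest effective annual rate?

Summit Savings: (1 + 0.2565/365)^365 − 1 = 29.228%
Orbit Capital: (1 + 0.2670/52)^52 − 1 = 30.515%
Lakeside Capital: compounded annually, EAR = 25.750%
Beacon Finance: (1 + 0.2537/12)^12 − 1 = 28.538%
The highest effective annual rate is Orbit Capital at 30.515%.

Orbit Capital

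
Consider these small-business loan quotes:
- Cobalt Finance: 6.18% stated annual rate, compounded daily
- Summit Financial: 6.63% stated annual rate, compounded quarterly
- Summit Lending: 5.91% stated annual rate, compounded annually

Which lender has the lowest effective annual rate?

Summit Lending

Cobalt Finance: (1 + 0.0618/365)^365 − 1 = 6.374%
Summit Financial: (1 + 0.0663/4)^4 − 1 = 6.797%
Summit Lending: compounded annually, EAR = 5.910%
The lowest effective annual rate is Summit Lending at 5.910%.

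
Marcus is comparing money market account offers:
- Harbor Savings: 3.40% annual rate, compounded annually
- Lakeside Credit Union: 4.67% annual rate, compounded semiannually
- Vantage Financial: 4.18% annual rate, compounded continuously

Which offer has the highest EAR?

Harbor Savings: compounded annually, EAR = 3.400%
Lakeside Credit Union: (1 + 0.0467/2)^2 − 1 = 4.725%
Vantage Financial: e^0.0418 − 1 = 4.269%
The highest effective annual rate is Lakeside Credit Union at 4.725%.

Lakeside Credit Union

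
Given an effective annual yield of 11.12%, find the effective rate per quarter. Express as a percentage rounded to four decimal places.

The per-quarter rate i satisfies (1 + i)^4 = 1 + 0.1112.
i = 1.1112^(1/4) − 1 = 0.0267106 = 2.6711%.

2.6711%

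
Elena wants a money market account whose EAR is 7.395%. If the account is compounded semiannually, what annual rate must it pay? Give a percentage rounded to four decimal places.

(1 + r/2)^2 − 1 = 0.07395, so 1 + r/2 = 1.07395^(1/2).
r/2 = 0.036316, so r = 0.072631 = 7.2631%.

7.2631%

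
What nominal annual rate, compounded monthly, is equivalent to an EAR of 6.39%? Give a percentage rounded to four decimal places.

(1 + r/12)^12 − 1 = 0.0639, so 1 + r/12 = 1.0639^(1/12).
r/12 = 0.005175, so r = 0.062102 = 6.2102%.

6.2102%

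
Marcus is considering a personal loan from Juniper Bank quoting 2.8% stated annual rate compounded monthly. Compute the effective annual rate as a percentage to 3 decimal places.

EAR = (1 + 0.028/12)^12 − 1.
= 1.028362 − 1 = 2.836%.

2.836%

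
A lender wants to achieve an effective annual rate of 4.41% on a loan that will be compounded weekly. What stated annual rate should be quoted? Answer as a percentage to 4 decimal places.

(1 + r/52)^52 − 1 = 0.0441, so 1 + r/52 = 1.0441^(1/52).
r/52 = 0.000830, so r = 0.043173 = 4.3173%.

4.3173%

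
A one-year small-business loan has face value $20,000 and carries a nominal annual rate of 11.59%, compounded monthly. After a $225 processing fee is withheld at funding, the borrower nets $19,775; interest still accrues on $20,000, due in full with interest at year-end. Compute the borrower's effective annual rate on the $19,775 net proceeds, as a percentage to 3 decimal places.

13.503%

Amount owed after one year: 20,000 × (1 + 0.1159/12)^12 = 20,000 × 1.122259 = $22,445.19.
Effective rate on net proceeds: 22,445.19 / 19,775 − 1 = 0.135028 = 13.503%.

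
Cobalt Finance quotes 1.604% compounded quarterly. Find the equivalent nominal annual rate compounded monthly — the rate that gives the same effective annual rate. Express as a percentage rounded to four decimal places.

1.6019%

EAR = (1 + 0.01604/4)^4 − 1 = 0.016137.
Solve (1 + r/12)^12 = 1.016137: r/12 = 1.016137^(1/12) − 1 = 0.001335, so r = 0.016019 = 1.6019%.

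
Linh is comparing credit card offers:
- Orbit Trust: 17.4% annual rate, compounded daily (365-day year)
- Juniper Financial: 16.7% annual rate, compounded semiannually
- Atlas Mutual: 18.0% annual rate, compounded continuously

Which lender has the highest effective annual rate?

Atlas Mutual

Orbit Trust: (1 + 0.174/365)^365 − 1 = 19.001%
Juniper Financial: (1 + 0.167/2)^2 − 1 = 17.397%
Atlas Mutual: e^0.180 − 1 = 19.722%
The highest effective annual rate is Atlas Mutual at 19.722%.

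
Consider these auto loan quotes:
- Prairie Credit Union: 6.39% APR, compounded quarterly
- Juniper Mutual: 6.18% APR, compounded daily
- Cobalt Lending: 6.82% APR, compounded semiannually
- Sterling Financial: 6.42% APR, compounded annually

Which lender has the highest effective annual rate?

Cobalt Lending

Prairie Credit Union: (1 + 0.0639/4)^4 − 1 = 6.545%
Juniper Mutual: (1 + 0.0618/365)^365 − 1 = 6.374%
Cobalt Lending: (1 + 0.0682/2)^2 − 1 = 6.936%
Sterling Financial: compounded annually, EAR = 6.420%
The highest effective annual rate is Cobalt Lending at 6.936%.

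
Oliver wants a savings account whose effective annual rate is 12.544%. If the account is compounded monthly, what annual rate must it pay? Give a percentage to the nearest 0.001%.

11.876%

(1 + r/12)^12 − 1 = 0.12544, so 1 + r/12 = 1.12544^(1/12).
r/12 = 0.009896, so r = 0.118758 = 11.876%.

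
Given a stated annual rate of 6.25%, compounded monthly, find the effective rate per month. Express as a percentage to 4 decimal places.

With a nominal annual rate compounded monthly, the periodic rate is the nominal rate divided by 12.
i = 0.0625 / 12 = 0.0052083 = 0.5208%.

0.5208%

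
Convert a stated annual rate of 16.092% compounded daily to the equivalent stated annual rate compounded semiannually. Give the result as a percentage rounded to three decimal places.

16.753%

EAR = (1 + 0.16092/365)^365 − 1 = 0.174549.
Solve (1 + r/2)^2 = 1.174549: r/2 = 1.174549^(1/2) − 1 = 0.083766, so r = 0.167533 = 16.753%.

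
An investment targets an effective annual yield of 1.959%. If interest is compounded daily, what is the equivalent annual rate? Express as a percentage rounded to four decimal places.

(1 + r/365)^365 − 1 = 0.01959, so 1 + r/365 = 1.01959^(1/365).
r/365 = 0.000053, so r = 0.019401 = 1.9401%.

1.9401%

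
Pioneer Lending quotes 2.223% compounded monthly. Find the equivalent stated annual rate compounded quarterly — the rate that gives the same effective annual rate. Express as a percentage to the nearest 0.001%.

2.227%

EAR = (1 + 0.02223/12)^12 − 1 = 0.022458.
Solve (1 + r/4)^4 = 1.022458: r/4 = 1.022458^(1/4) − 1 = 0.005568, so r = 0.022271 = 2.227%.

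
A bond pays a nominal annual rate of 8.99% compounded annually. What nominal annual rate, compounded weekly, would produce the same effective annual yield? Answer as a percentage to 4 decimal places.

Compounded annually, EAR = nominal = 0.089900.
Solve (1 + r/52)^52 = 1.089900: r/52 = 1.089900^(1/52) − 1 = 0.001657, so r = 0.086157 = 8.6157%.

8.6157%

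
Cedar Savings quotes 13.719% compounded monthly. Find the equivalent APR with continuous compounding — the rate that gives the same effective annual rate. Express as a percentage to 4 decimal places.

EAR = (1 + 0.13719/12)^12 − 1 = 0.146154.
Equivalent continuous rate: r = ln(1 + 0.146154) = 0.136412 = 13.6412%.

13.6412%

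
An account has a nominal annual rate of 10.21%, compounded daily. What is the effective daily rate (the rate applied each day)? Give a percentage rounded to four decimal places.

With a nominal annual rate compounded daily, the periodic rate is the nominal rate divided by 365.
i = 0.1021 / 365 = 0.0002797 = 0.0280%.

0.0280%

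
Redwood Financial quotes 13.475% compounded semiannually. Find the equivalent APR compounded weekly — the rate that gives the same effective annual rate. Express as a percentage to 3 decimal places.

EAR = (1 + 0.13475/2)^2 − 1 = 0.139289.
Solve (1 + r/52)^52 = 1.139289: r/52 = 1.139289^(1/52) − 1 = 0.002511, so r = 0.130568 = 13.057%.

13.057%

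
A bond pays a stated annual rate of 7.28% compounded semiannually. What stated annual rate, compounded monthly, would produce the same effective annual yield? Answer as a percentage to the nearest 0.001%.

EAR = (1 + 0.0728/2)^2 − 1 = 0.074125.
Solve (1 + r/12)^12 = 1.074125: r/12 = 1.074125^(1/12) − 1 = 0.005977, so r = 0.071720 = 7.172%.

7.172%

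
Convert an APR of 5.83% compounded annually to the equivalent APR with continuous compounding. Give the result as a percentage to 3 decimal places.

5.666%

Compounded annually, EAR = nominal = 0.058300.
Equivalent continuous rate: r = ln(1 + 0.058300) = 0.056664 = 5.666%.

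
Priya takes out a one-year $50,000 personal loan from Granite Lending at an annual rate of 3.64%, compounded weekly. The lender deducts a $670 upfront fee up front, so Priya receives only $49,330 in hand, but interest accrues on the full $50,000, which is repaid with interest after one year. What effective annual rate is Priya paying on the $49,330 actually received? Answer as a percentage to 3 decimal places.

5.114%

Amount owed after one year: 50,000 × (1 + 0.0364/52)^52 = 50,000 × 1.037057 = $51,852.87.
Effective rate on net proceeds: 51,852.87 / 49,330 − 1 = 0.051143 = 5.114%.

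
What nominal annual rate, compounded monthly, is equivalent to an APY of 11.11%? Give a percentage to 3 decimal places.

10.581%

(1 + r/12)^12 − 1 = 0.1111, so 1 + r/12 = 1.1111^(1/12).
r/12 = 0.008818, so r = 0.105814 = 10.581%.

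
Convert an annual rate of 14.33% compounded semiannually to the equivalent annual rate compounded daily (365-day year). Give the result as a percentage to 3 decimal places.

EAR = (1 + 0.1433/2)^2 − 1 = 0.148434.
Solve (1 + r/365)^365 = 1.148434: r/365 = 1.148434^(1/365) − 1 = 0.000379, so r = 0.138425 = 13.843%.

13.843%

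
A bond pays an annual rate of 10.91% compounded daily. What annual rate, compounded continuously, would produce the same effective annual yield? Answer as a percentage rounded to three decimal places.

10.908%

EAR = (1 + 0.1091/365)^365 − 1 = 0.115256.
Equivalent continuous rate: r = ln(1 + 0.115256) = 0.109084 = 10.908%.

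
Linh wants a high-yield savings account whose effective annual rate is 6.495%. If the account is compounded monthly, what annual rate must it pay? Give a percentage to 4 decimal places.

6.3093%

(1 + r/12)^12 − 1 = 0.06495, so 1 + r/12 = 1.06495^(1/12).
r/12 = 0.005258, so r = 0.063093 = 6.3093%.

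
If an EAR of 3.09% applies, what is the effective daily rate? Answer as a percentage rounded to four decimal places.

0.0083%

The per-day rate i satisfies (1 + i)^365 = 1 + 0.0309.
i = 1.0309^(1/365) − 1 = 0.0000834 = 0.0083%.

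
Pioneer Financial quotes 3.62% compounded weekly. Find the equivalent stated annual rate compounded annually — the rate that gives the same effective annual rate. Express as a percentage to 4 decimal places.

EAR = (1 + 0.0362/52)^52 − 1 = 0.036850.
Compounded annually, the equivalent nominal rate is the EAR itself: 3.6850%.

3.6850%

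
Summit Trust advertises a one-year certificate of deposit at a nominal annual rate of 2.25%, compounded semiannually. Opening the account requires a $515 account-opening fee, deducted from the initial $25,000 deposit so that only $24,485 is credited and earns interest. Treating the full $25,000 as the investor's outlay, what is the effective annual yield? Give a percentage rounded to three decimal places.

0.156%

Value after one year: 24,485 × (1 + 0.0225/2)^2 = 24,485 × 1.022627 = $25,039.01.
Effective yield on the $25,000 outlay: 25,039.01 / 25,000 − 1 = 0.001560 = 0.156%.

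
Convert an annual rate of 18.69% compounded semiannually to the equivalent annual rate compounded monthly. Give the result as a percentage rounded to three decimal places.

18.001%

EAR = (1 + 0.1869/2)^2 − 1 = 0.195633.
Solve (1 + r/12)^12 = 1.195633: r/12 = 1.195633^(1/12) − 1 = 0.015001, so r = 0.180013 = 18.001%.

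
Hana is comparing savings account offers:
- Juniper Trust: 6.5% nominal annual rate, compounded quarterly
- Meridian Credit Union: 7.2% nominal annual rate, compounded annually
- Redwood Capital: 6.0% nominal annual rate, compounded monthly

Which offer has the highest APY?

Juniper Trust: (1 + 0.065/4)^4 − 1 = 6.660%
Meridian Credit Union: compounded annually, EAR = 7.200%
Redwood Capital: (1 + 0.060/12)^12 − 1 = 6.168%
The highest effective annual rate is Meridian Credit Union at 7.200%.

Meridian Credit Union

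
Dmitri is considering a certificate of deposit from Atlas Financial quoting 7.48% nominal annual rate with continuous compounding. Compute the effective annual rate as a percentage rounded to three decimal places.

7.767%

With continuous compounding, EAR = e^0.0748 − 1.
e^0.0748 = 1.077669, so EAR = 0.077669 = 7.767%.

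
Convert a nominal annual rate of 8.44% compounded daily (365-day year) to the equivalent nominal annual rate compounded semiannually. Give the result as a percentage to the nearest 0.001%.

8.620%

EAR = (1 + 0.0844/365)^365 − 1 = 0.088053.
Solve (1 + r/2)^2 = 1.088053: r/2 = 1.088053^(1/2) − 1 = 0.043098, so r = 0.086196 = 8.620%.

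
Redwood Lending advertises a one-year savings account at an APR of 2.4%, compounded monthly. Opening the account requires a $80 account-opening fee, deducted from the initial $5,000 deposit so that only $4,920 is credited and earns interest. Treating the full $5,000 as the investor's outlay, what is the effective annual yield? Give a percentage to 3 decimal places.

Value after one year: 4,920 × (1 + 0.024/12)^12 = 4,920 × 1.024266 = $5,039.39.
Effective yield on the $5,000 outlay: 5,039.39 / 5,000 − 1 = 0.007878 = 0.788%.

0.788%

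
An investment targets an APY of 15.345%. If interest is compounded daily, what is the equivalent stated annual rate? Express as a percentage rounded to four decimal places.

14.2785%

(1 + r/365)^365 − 1 = 0.15345, so 1 + r/365 = 1.15345^(1/365).
r/365 = 0.000391, so r = 0.142785 = 14.2785%.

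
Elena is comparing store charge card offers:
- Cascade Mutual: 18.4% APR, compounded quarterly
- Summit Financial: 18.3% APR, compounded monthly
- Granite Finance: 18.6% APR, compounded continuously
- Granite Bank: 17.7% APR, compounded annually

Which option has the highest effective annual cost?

Cascade Mutual: (1 + 0.184/4)^4 − 1 = 19.709%
Summit Financial: (1 + 0.183/12)^12 − 1 = 19.916%
Granite Finance: e^0.186 − 1 = 20.442%
Granite Bank: compounded annually, EAR = 17.700%
The highest effective annual rate is Granite Finance at 20.442%.

Granite Finance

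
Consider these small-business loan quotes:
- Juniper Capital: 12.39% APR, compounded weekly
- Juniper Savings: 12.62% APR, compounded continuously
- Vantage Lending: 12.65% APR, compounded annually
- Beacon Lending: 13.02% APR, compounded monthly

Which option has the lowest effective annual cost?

Vantage Lending

Juniper Capital: (1 + 0.1239/52)^52 − 1 = 13.174%
Juniper Savings: e^0.1262 − 1 = 13.451%
Vantage Lending: compounded annually, EAR = 12.650%
Beacon Lending: (1 + 0.1302/12)^12 − 1 = 13.826%
The lowest effective annual rate is Vantage Lending at 12.650%.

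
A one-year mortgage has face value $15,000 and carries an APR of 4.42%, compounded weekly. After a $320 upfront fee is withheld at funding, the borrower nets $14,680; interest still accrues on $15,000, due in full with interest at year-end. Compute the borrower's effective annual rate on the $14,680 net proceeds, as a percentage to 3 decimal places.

6.795%

Amount owed after one year: 15,000 × (1 + 0.0442/52)^52 = 15,000 × 1.045172 = $15,677.58.
Effective rate on net proceeds: 15,677.58 / 14,680 − 1 = 0.067955 = 6.795%.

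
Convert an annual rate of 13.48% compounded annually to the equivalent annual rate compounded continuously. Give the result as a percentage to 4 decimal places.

Compounded annually, EAR = nominal = 0.134800.
Equivalent continuous rate: r = ln(1 + 0.134800) = 0.126456 = 12.6456%.

12.6456%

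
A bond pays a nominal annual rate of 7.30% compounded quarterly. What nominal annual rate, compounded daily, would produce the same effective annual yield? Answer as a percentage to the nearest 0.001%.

7.235%

EAR = (1 + 0.0730/4)^4 − 1 = 0.075023.
Solve (1 + r/365)^365 = 1.075023: r/365 = 1.075023^(1/365) − 1 = 0.000198, so r = 0.072349 = 7.235%.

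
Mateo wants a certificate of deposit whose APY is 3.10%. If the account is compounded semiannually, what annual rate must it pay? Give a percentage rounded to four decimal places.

3.0763%

(1 + r/2)^2 − 1 = 0.0310, so 1 + r/2 = 1.0310^(1/2).
r/2 = 0.015382, so r = 0.030763 = 3.0763%.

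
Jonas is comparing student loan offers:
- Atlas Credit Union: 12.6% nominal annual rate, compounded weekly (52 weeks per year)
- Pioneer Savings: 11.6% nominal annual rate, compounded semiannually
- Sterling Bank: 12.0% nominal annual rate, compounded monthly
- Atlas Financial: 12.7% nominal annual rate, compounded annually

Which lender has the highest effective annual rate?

Atlas Credit Union: (1 + 0.126/52)^52 − 1 = 13.411%
Pioneer Savings: (1 + 0.116/2)^2 − 1 = 11.936%
Sterling Bank: (1 + 0.120/12)^12 − 1 = 12.683%
Atlas Financial: compounded annually, EAR = 12.700%
The highest effective annual rate is Atlas Credit Union at 13.411%.

Atlas Credit Union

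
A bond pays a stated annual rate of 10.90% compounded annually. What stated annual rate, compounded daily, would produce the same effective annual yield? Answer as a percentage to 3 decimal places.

10.347%

Compounded annually, EAR = nominal = 0.109000.
Solve (1 + r/365)^365 = 1.109000: r/365 = 1.109000^(1/365) − 1 = 0.000283, so r = 0.103473 = 10.347%.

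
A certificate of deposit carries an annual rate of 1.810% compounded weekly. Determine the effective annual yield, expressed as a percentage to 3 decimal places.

EAR = (1 + 0.01810/52)^52 − 1.
= 1.018262 − 1 = 1.826%.

1.826%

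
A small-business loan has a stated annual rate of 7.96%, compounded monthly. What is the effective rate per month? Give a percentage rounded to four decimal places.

0.6633%

With a nominal annual rate compounded monthly, the periodic rate is the nominal rate divided by 12.
i = 0.0796 / 12 = 0.0066333 = 0.6633%.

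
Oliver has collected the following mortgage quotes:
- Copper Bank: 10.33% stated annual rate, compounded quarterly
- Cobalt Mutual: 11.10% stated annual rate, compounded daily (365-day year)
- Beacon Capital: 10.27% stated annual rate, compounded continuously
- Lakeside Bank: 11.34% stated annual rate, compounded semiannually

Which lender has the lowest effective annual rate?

Copper Bank

Copper Bank: (1 + 0.1033/4)^4 − 1 = 10.737%
Cobalt Mutual: (1 + 0.1110/365)^365 − 1 = 11.738%
Beacon Capital: e^0.1027 − 1 = 10.816%
Lakeside Bank: (1 + 0.1134/2)^2 − 1 = 11.661%
The lowest effective annual rate is Copper Bank at 10.737%.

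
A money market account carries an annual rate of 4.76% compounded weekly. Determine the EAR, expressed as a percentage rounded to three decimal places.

4.873%

EAR = (1 + 0.0476/52)^52 − 1.
= 1.048728 − 1 = 4.873%.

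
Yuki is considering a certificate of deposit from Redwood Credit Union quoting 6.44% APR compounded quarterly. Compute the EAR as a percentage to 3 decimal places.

EAR = (1 + 0.0644/4)^4 − 1.
= (1 + 0.016100)^4 − 1 = 1.065972 − 1 = 6.597%.

6.597%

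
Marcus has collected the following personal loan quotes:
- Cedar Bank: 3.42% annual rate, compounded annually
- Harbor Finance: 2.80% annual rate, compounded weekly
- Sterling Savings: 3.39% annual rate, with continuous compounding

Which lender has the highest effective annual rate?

Sterling Savings

Cedar Bank: compounded annually, EAR = 3.420%
Harbor Finance: (1 + 0.0280/52)^52 − 1 = 2.839%
Sterling Savings: e^0.0339 − 1 = 3.448%
The highest effective annual rate is Sterling Savings at 3.448%.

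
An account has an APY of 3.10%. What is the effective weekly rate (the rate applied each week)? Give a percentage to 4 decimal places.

The per-week rate i satisfies (1 + i)^52 = 1 + 0.0310.
i = 1.0310^(1/52) − 1 = 0.0005873 = 0.0587%.

0.0587%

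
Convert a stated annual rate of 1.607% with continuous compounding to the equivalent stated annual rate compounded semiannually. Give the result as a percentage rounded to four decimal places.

EAR under continuous compounding: e^0.01607 − 1 = 0.016200.
Solve (1 + r/2)^2 = 1.016200: r/2 = 1.016200^(1/2) − 1 = 0.008067, so r = 0.016135 = 1.6135%.

1.6135%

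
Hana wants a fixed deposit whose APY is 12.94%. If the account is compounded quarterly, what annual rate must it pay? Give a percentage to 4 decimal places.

(1 + r/4)^4 − 1 = 0.1294, so 1 + r/4 = 1.1294^(1/4).
r/4 = 0.030889, so r = 0.123556 = 12.3556%.

12.3556%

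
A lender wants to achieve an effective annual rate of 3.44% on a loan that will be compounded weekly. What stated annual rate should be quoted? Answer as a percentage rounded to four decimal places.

3.3833%

(1 + r/52)^52 − 1 = 0.0344, so 1 + r/52 = 1.0344^(1/52).
r/52 = 0.000651, so r = 0.033833 = 3.3833%.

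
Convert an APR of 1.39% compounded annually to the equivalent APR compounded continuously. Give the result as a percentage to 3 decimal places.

Compounded annually, EAR = nominal = 0.013900.
Equivalent continuous rate: r = ln(1 + 0.013900) = 0.013804 = 1.380%.

1.380%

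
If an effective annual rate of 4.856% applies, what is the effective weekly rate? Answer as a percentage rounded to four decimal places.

The per-week rate i satisfies (1 + i)^52 = 1 + 0.04856.
i = 1.04856^(1/52) − 1 = 0.0009123 = 0.0912%.

0.0912%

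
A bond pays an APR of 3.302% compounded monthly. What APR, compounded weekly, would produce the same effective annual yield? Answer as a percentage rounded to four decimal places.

3.2985%

EAR = (1 + 0.03302/12)^12 − 1 = 0.033524.
Solve (1 + r/52)^52 = 1.033524: r/52 = 1.033524^(1/52) − 1 = 0.000634, so r = 0.032985 = 3.2985%.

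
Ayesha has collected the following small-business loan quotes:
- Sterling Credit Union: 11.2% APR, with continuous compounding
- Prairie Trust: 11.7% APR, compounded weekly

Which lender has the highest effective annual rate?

Prairie Trust

Sterling Credit Union: e^0.112 − 1 = 11.851%
Prairie Trust: (1 + 0.117/52)^52 − 1 = 12.397%
The highest effective annual rate is Prairie Trust at 12.397%.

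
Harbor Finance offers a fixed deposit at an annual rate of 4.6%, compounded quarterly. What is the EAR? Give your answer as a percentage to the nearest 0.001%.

EAR = (1 + 0.046/4)^4 − 1.
= (1 + 0.011500)^4 − 1 = 1.046800 − 1 = 4.680%.

4.680%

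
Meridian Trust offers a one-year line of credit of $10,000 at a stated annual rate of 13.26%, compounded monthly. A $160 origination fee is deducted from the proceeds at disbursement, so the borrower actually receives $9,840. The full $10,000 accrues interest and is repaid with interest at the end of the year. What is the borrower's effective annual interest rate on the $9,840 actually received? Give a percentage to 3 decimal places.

Amount owed after one year: 10,000 × (1 + 0.1326/12)^12 = 10,000 × 1.140963 = $11,409.63.
Effective rate on net proceeds: 11,409.63 / 9,840 − 1 = 0.159515 = 15.952%.

15.952%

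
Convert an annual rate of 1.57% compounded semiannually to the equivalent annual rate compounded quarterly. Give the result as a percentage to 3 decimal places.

EAR = (1 + 0.0157/2)^2 − 1 = 0.015762.
Solve (1 + r/4)^4 = 1.015762: r/4 = 1.015762^(1/4) − 1 = 0.003917, so r = 0.015669 = 1.567%.

1.567%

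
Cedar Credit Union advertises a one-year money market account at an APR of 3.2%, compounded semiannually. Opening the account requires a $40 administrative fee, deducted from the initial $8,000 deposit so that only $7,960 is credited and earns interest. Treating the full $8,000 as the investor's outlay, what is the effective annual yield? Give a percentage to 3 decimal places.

2.709%

Value after one year: 7,960 × (1 + 0.032/2)^2 = 7,960 × 1.032256 = $8,216.76.
Effective yield on the $8,000 outlay: 8,216.76 / 8,000 − 1 = 0.027095 = 2.709%.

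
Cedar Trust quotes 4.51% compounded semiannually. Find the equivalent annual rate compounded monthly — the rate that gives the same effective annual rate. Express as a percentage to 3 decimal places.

4.468%

EAR = (1 + 0.0451/2)^2 − 1 = 0.045609.
Solve (1 + r/12)^12 = 1.045609: r/12 = 1.045609^(1/12) − 1 = 0.003723, so r = 0.044682 = 4.468%.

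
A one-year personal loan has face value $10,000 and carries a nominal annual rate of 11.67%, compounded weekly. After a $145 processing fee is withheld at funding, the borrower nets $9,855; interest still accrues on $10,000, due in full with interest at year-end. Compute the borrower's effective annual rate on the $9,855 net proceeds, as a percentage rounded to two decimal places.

14.02%

Amount owed after one year: 10,000 × (1 + 0.1167/52)^52 = 10,000 × 1.123635 = $11,236.35.
Effective rate on net proceeds: 11,236.35 / 9,855 − 1 = 0.140168 = 14.02%.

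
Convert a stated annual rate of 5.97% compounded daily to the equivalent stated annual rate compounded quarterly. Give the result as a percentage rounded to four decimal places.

EAR = (1 + 0.0597/365)^365 − 1 = 0.061513.
Solve (1 + r/4)^4 = 1.061513: r/4 = 1.061513^(1/4) − 1 = 0.015036, so r = 0.060143 = 6.0143%.

6.0143%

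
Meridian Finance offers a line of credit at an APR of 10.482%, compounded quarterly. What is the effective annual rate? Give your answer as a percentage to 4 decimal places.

EAR = (1 + 0.10482/4)^4 − 1.
= (1 + 0.026205)^4 − 1 = 1.109013 − 1 = 10.9013%.

10.9013%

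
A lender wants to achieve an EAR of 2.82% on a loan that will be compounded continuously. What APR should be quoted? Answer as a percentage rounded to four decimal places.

2.7810%

Continuous: nominal r satisfies e^r − 1 = 0.0282.
r = ln(1 + 0.0282) = ln(1.0282) = 0.027810 = 2.7810%.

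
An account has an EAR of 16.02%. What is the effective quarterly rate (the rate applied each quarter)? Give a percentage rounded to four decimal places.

The per-quarter rate i satisfies (1 + i)^4 = 1 + 0.1602.
i = 1.1602^(1/4) − 1 = 0.0378467 = 3.7847%.

3.7847%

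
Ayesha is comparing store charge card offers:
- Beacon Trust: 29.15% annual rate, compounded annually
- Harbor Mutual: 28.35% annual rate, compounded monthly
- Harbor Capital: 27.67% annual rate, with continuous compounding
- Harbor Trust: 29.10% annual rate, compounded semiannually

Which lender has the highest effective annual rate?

Harbor Mutual

Beacon Trust: compounded annually, EAR = 29.150%
Harbor Mutual: (1 + 0.2835/12)^12 − 1 = 32.340%
Harbor Capital: e^0.2767 − 1 = 31.877%
Harbor Trust: (1 + 0.2910/2)^2 − 1 = 31.217%
The highest effective annual rate is Harbor Mutual at 32.340%.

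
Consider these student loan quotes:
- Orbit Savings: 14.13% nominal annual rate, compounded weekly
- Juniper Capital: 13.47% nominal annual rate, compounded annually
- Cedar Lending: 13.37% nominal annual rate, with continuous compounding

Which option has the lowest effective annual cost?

Orbit Savings: (1 + 0.1413/52)^52 − 1 = 15.155%
Juniper Capital: compounded annually, EAR = 13.470%
Cedar Lending: e^0.1337 − 1 = 14.305%
The lowest effective annual rate is Juniper Capital at 13.470%.

Juniper Capital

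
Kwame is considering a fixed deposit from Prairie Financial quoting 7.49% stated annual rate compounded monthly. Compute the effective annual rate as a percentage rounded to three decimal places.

EAR = (1 + 0.0749/12)^12 − 1.
= (1 + 0.006242)^12 − 1 = 1.077526 − 1 = 7.753%.

7.753%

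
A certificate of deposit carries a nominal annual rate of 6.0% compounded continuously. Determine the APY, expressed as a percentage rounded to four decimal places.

6.1837%

With continuous compounding, EAR = e^0.060 − 1.
e^0.060 = 1.061837, so EAR = 0.061837 = 6.1837%.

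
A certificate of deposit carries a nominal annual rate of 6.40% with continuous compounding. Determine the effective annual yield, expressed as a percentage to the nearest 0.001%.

With continuous compounding, EAR = e^0.0640 − 1.
e^0.0640 = 1.066092, so EAR = 0.066092 = 6.609%.

6.609%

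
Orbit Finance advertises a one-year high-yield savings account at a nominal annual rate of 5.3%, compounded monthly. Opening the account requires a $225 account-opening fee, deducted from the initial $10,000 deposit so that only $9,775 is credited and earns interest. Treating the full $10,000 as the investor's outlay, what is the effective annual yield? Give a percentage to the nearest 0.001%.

Value after one year: 9,775 × (1 + 0.053/12)^12 = 9,775 × 1.054307 = $10,305.85.
Effective yield on the $10,000 outlay: 10,305.85 / 10,000 − 1 = 0.030585 = 3.058%.

3.058%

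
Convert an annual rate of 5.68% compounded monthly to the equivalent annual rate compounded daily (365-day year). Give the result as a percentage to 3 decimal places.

EAR = (1 + 0.0568/12)^12 − 1 = 0.058302.
Solve (1 + r/365)^365 = 1.058302: r/365 = 1.058302^(1/365) − 1 = 0.000155, so r = 0.056670 = 5.667%.

5.667%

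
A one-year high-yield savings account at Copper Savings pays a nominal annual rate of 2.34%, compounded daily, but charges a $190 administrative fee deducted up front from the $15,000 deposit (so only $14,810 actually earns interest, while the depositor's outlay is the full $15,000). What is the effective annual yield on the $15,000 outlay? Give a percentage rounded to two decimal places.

1.07%

Value after one year: 14,810 × (1 + 0.0234/365)^365 = 14,810 × 1.023675 = $15,160.63.
Effective yield on the $15,000 outlay: 15,160.63 / 15,000 − 1 = 0.010709 = 1.07%.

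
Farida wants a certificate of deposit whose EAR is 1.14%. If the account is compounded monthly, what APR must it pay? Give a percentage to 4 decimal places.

1.1341%

(1 + r/12)^12 − 1 = 0.0114, so 1 + r/12 = 1.0114^(1/12).
r/12 = 0.000945, so r = 0.011341 = 1.1341%.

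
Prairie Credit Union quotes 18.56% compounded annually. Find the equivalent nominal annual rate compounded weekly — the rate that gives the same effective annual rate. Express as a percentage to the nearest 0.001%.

Compounded annually, EAR = nominal = 0.185600.
Solve (1 + r/52)^52 = 1.185600: r/52 = 1.185600^(1/52) − 1 = 0.003279, so r = 0.170528 = 17.053%.

17.053%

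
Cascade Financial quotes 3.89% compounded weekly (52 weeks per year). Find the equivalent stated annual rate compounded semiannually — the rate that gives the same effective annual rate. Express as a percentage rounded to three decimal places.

3.927%

EAR = (1 + 0.0389/52)^52 − 1 = 0.039651.
Solve (1 + r/2)^2 = 1.039651: r/2 = 1.039651^(1/2) − 1 = 0.019633, so r = 0.039266 = 3.927%.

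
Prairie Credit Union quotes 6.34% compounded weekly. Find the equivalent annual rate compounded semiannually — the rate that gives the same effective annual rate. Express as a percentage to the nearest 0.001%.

6.438%

EAR = (1 + 0.0634/52)^52 − 1 = 0.065412.
Solve (1 + r/2)^2 = 1.065412: r/2 = 1.065412^(1/2) − 1 = 0.032188, so r = 0.064376 = 6.438%.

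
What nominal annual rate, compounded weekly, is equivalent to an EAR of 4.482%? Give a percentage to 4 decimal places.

(1 + r/52)^52 − 1 = 0.04482, so 1 + r/52 = 1.04482^(1/52).
r/52 = 0.000844, so r = 0.043863 = 4.3863%.

4.3863%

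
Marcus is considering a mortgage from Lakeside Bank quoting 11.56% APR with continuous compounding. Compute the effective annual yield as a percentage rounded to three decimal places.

12.255%

With continuous compounding, EAR = e^0.1156 − 1.
e^0.1156 = 1.122547, so EAR = 0.122547 = 12.255%.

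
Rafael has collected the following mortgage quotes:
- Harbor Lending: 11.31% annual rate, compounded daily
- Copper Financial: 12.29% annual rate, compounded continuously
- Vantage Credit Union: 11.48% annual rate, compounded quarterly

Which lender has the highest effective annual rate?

Copper Financial

Harbor Lending: (1 + 0.1131/365)^365 − 1 = 11.972%
Copper Financial: e^0.1229 − 1 = 13.077%
Vantage Credit Union: (1 + 0.1148/4)^4 − 1 = 11.984%
The highest effective annual rate is Copper Financial at 13.077%.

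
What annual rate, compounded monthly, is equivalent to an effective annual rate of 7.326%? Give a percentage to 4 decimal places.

7.0909%

(1 + r/12)^12 − 1 = 0.07326, so 1 + r/12 = 1.07326^(1/12).
r/12 = 0.005909, so r = 0.070909 = 7.0909%.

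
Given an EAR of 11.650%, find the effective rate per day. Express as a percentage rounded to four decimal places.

The per-day rate i satisfies (1 + i)^365 = 1 + 0.11650.
i = 1.11650^(1/365) − 1 = 0.0003020 = 0.0302%.

0.0302%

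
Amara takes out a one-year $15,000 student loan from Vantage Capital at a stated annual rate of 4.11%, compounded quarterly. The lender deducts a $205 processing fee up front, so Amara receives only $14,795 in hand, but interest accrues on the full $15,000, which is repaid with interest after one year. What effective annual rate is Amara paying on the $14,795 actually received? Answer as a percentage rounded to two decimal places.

Amount owed after one year: 15,000 × (1 + 0.0411/4)^4 = 15,000 × 1.041738 = $15,626.07.
Effective rate on net proceeds: 15,626.07 / 14,795 − 1 = 0.056172 = 5.62%.

5.62%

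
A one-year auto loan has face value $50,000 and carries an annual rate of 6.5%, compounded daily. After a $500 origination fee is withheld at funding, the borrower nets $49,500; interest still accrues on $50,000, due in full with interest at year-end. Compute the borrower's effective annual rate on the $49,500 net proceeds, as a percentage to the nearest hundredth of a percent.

Amount owed after one year: 50,000 × (1 + 0.065/365)^365 = 50,000 × 1.067153 = $53,357.64.
Effective rate on net proceeds: 53,357.64 / 49,500 − 1 = 0.077932 = 7.79%.

7.79%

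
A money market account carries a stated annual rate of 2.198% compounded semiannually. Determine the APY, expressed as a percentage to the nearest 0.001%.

EAR = (1 + 0.02198/2)^2 − 1.
= 1.022101 − 1 = 2.210%.

2.210%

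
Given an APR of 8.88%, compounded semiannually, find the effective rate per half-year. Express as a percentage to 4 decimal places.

With a nominal annual rate compounded semiannually, the periodic rate is the nominal rate divided by 2.
i = 0.0888 / 2 = 0.0444000 = 4.4400%.

4.4400%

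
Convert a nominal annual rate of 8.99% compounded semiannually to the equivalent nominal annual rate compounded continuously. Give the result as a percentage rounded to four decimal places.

EAR = (1 + 0.0899/2)^2 − 1 = 0.091921.
Equivalent continuous rate: r = ln(1 + 0.091921) = 0.087938 = 8.7938%.

8.7938%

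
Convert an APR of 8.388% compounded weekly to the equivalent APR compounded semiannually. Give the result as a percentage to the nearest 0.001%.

8.559%

EAR = (1 + 0.08388/52)^52 − 1 = 0.087425.
Solve (1 + r/2)^2 = 1.087425: r/2 = 1.087425^(1/2) − 1 = 0.042797, so r = 0.085593 = 8.559%.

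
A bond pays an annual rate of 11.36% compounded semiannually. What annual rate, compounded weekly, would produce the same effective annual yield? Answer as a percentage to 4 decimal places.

11.0608%

EAR = (1 + 0.1136/2)^2 − 1 = 0.116826.
Solve (1 + r/52)^52 = 1.116826: r/52 = 1.116826^(1/52) − 1 = 0.002127, so r = 0.110608 = 11.0608%.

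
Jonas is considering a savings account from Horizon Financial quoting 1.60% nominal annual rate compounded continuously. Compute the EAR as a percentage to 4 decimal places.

With continuous compounding, EAR = e^0.0160 − 1.
e^0.0160 = 1.016129, so EAR = 0.016129 = 1.6129%.

1.6129%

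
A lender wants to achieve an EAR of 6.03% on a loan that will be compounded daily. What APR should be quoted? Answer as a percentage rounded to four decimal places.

5.8557%

(1 + r/365)^365 − 1 = 0.0603, so 1 + r/365 = 1.0603^(1/365).
r/365 = 0.000160, so r = 0.058557 = 5.8557%.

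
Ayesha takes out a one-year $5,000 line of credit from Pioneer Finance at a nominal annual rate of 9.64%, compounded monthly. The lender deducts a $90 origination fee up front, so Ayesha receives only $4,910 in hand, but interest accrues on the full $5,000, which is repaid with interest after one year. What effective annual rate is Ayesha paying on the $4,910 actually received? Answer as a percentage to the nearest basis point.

12.10%

Amount owed after one year: 5,000 × (1 + 0.0964/12)^12 = 5,000 × 1.100775 = $5,503.88.
Effective rate on net proceeds: 5,503.88 / 4,910 − 1 = 0.120953 = 12.10%.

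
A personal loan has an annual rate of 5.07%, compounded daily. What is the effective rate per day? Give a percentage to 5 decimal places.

With a nominal annual rate compounded daily, the periodic rate is the nominal rate divided by 365.
i = 0.0507 / 365 = 0.0001389 = 0.01389%.

0.01389%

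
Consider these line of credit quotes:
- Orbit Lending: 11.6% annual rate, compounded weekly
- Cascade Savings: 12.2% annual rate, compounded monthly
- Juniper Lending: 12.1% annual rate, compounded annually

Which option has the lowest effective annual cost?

Juniper Lending

Orbit Lending: (1 + 0.116/52)^52 − 1 = 12.285%
Cascade Savings: (1 + 0.122/12)^12 − 1 = 12.906%
Juniper Lending: compounded annually, EAR = 12.100%
The lowest effective annual rate is Juniper Lending at 12.100%.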